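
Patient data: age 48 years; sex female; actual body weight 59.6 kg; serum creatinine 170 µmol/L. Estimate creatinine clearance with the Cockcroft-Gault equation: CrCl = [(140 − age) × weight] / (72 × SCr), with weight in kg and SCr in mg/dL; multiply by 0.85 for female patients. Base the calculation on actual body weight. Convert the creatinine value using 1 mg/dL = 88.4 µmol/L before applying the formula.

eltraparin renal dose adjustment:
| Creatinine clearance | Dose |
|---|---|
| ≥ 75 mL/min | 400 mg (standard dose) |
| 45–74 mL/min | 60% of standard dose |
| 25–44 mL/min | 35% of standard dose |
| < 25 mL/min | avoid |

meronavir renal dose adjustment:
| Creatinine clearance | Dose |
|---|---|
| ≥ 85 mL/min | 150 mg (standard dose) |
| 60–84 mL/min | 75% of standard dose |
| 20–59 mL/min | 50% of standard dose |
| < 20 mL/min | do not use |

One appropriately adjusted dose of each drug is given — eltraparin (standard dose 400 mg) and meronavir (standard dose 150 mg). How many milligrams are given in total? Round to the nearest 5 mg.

SCr = 170 / 88.4 = 1.923 mg/dL
CrCl = (140 − 48) × 59.6 / (72 × 1.923) × 0.85 = 5483.2 / 138.46 × 0.85 ≈ 33.7 mL/min
CrCl ≈ 34 mL/min.
eltraparin: 25–44 mL/min → 35% of 400 mg = 140 mg.
meronavir: 20–59 mL/min → 50% of 150 mg = 75 mg.
Total = 140 + 75 = 215 mg.

215 mg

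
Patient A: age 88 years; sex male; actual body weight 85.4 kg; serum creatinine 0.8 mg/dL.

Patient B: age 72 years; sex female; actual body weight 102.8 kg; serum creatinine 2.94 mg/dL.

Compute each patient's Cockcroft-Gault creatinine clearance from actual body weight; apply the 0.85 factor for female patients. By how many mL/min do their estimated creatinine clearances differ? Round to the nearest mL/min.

49 mL/min

Patient A: CrCl = (140 − 88) × 85.4 / (72 × 0.8) = 4440.8 / 57.60 ≈ 77.1 mL/min
Patient B: CrCl = (140 − 72) × 102.8 / (72 × 2.94) × 0.85 = 6990.4 / 211.68 × 0.85 ≈ 28.1 mL/min
|77.1 − 28.1| = 49.0 mL/min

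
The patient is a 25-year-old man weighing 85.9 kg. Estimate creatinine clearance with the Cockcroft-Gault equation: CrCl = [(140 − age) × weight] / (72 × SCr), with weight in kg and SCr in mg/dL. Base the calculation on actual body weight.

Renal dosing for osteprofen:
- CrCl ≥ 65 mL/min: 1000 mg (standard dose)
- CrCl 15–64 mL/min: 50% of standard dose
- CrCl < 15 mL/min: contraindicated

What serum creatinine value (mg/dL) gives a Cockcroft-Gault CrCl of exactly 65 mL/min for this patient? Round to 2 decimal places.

Standard dose requires CrCl ≥ 65 mL/min.
Set (140 − 25) × 85.9 / (72 × SCr) = 65
SCr = (140 − 25) × 85.9 / (72 × 65) = 2.111 mg/dL

2.11 mg/dL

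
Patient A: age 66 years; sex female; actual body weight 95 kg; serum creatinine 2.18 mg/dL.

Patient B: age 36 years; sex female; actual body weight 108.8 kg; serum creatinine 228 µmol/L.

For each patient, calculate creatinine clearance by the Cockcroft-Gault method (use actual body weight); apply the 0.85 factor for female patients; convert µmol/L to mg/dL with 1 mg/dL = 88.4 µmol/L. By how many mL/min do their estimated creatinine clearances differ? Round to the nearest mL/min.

Patient A: CrCl = (140 − 66) × 95 / (72 × 2.18) × 0.85 = 7030.0 / 156.96 × 0.85 ≈ 38.1 mL/min
Patient B: SCr = 228 / 88.4 = 2.579 mg/dL
Patient B: CrCl = (140 − 36) × 108.8 / (72 × 2.579) × 0.85 = 11315.2 / 185.69 × 0.85 ≈ 51.8 mL/min
|38.1 − 51.8| = 13.7 mL/min

14 mL/min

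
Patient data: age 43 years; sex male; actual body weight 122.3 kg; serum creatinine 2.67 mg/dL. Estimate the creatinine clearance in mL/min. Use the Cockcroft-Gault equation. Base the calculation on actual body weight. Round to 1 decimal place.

CrCl = (140 − 43) × 122.3 / (72 × 2.67) = 11863.1 / 192.24 ≈ 61.7 mL/min

61.7 mL/min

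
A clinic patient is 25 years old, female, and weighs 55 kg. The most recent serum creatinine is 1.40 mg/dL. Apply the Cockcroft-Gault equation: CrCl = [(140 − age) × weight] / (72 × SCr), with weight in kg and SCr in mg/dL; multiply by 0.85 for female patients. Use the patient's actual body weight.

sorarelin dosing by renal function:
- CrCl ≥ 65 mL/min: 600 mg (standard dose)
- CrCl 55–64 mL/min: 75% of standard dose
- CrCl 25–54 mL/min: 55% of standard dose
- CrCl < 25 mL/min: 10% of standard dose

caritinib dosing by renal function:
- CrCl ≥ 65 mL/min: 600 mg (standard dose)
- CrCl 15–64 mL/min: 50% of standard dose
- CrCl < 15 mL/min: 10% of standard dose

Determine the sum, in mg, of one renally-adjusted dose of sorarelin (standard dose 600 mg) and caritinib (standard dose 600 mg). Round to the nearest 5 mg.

630 mg

CrCl = (140 − 25) × 55 / (72 × 1.4) × 0.85 = 6325.0 / 100.80 × 0.85 ≈ 53.3 mL/min
CrCl ≈ 53 mL/min.
sorarelin: 25–54 mL/min → 55% of 600 mg = 330 mg.
caritinib: 15–64 mL/min → 50% of 600 mg = 300 mg.
Total = 330 + 300 = 630 mg.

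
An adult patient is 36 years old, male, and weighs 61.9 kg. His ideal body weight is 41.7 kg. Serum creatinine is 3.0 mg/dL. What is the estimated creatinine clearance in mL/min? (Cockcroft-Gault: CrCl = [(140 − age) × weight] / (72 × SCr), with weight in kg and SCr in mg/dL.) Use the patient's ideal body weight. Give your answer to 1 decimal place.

CrCl = (140 − 36) × 41.7 / (72 × 3) = 4336.8 / 216.00 ≈ 20.1 mL/min

20.1 mL/min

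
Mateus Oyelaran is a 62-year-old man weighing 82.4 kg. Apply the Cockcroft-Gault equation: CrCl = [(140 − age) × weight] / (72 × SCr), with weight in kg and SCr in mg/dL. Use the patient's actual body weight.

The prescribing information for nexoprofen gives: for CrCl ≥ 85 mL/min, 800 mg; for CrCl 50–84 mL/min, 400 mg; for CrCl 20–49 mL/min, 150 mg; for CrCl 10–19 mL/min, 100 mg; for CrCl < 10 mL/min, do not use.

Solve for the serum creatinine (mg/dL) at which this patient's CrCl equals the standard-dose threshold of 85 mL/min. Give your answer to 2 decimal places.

Standard dose requires CrCl ≥ 85 mL/min.
Set (140 − 62) × 82.4 / (72 × SCr) = 85
SCr = (140 − 62) × 82.4 / (72 × 85) = 1.050 mg/dL

1.05 mg/dL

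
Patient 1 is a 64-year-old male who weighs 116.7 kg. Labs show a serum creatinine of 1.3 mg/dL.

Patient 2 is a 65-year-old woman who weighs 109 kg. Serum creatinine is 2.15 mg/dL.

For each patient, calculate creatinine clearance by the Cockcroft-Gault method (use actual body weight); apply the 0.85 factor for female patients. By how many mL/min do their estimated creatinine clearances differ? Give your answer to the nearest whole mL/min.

50 mL/min

Patient 1: CrCl = (140 − 64) × 116.7 / (72 × 1.3) = 8869.2 / 93.60 ≈ 94.8 mL/min
Patient 2: CrCl = (140 − 65) × 109 / (72 × 2.15) × 0.85 = 8175.0 / 154.80 × 0.85 ≈ 44.9 mL/min
|94.8 − 44.9| = 49.9 mL/min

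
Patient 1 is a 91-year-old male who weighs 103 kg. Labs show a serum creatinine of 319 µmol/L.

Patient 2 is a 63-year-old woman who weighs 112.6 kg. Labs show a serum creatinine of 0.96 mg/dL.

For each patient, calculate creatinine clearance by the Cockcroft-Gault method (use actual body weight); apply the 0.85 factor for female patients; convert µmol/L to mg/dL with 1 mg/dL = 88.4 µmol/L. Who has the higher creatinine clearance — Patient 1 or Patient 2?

Patient 2

Patient 1: SCr = 319 / 88.4 = 3.609 mg/dL
Patient 1: CrCl = (140 − 91) × 103 / (72 × 3.609) = 5047.0 / 259.85 ≈ 19.4 mL/min
Patient 2: CrCl = (140 − 63) × 112.6 / (72 × 0.96) × 0.85 = 8670.2 / 69.12 × 0.85 ≈ 106.6 mL/min
19.4 vs 106.6 mL/min → Patient 2 is higher.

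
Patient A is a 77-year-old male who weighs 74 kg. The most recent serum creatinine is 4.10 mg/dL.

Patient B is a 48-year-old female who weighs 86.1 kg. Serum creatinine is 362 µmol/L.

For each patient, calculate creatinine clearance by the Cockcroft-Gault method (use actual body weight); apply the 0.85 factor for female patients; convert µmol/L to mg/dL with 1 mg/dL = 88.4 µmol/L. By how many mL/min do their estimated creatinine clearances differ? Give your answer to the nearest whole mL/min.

7 mL/min

Patient A: CrCl = (140 − 77) × 74 / (72 × 4.1) = 4662.0 / 295.20 ≈ 15.8 mL/min
Patient B: SCr = 362 / 88.4 = 4.095 mg/dL
Patient B: CrCl = (140 − 48) × 86.1 / (72 × 4.095) × 0.85 = 7921.2 / 294.84 × 0.85 ≈ 22.8 mL/min
|15.8 − 22.8| = 7.0 mL/min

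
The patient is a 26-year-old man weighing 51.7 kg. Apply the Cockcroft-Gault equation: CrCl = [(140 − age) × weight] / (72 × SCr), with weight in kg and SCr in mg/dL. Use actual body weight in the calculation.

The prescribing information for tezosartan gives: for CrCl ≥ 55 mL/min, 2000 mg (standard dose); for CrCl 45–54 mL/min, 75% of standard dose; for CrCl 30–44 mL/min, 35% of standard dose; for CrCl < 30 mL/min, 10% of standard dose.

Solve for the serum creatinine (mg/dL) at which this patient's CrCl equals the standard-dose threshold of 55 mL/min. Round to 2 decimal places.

1.49 mg/dL

Standard dose requires CrCl ≥ 55 mL/min.
Set (140 − 26) × 51.7 / (72 × SCr) = 55
SCr = (140 − 26) × 51.7 / (72 × 55) = 1.488 mg/dL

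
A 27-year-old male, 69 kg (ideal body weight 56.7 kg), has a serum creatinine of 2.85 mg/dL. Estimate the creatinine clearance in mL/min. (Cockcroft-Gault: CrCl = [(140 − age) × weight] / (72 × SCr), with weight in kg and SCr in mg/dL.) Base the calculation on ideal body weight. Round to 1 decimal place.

CrCl = (140 − 27) × 56.7 / (72 × 2.85) = 6407.1 / 205.20 ≈ 31.2 mL/min

31.2 mL/min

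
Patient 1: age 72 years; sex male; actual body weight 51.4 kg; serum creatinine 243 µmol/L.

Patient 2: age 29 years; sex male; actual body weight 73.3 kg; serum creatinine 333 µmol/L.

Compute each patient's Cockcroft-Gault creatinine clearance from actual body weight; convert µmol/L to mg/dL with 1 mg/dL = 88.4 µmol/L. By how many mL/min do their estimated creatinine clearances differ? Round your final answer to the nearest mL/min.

12 mL/min

Patient 1: SCr = 243 / 88.4 = 2.749 mg/dL
Patient 1: CrCl = (140 − 72) × 51.4 / (72 × 2.749) = 3495.2 / 197.93 ≈ 17.7 mL/min
Patient 2: SCr = 333 / 88.4 = 3.767 mg/dL
Patient 2: CrCl = (140 − 29) × 73.3 / (72 × 3.767) = 8136.3 / 271.22 ≈ 30.0 mL/min
|17.7 − 30.0| = 12.3 mL/min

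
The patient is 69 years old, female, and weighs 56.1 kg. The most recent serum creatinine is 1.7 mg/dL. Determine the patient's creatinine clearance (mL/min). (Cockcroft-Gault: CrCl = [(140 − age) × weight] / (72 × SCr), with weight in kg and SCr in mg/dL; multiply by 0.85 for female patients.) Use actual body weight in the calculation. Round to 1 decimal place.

CrCl = (140 − 69) × 56.1 / (72 × 1.7) × 0.85 = 3983.1 / 122.40 × 0.85 ≈ 27.7 mL/min

27.7 mL/min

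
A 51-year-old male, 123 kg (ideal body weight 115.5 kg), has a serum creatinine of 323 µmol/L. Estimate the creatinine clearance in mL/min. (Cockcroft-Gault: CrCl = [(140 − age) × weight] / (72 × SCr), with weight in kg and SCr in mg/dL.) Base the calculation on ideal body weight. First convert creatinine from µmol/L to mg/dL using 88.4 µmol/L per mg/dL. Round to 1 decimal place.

39.1 mL/min

SCr = 323 / 88.4 = 3.654 mg/dL
CrCl = (140 − 51) × 115.5 / (72 × 3.654) = 10279.5 / 263.09 ≈ 39.1 mL/min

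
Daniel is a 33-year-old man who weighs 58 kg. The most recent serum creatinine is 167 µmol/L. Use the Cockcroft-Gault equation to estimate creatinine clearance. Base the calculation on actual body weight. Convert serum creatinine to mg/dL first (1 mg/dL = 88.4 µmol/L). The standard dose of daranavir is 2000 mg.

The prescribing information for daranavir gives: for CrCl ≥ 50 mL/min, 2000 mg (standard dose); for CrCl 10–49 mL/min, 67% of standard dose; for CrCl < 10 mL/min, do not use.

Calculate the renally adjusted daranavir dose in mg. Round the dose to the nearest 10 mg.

1340 mg

SCr = 167 / 88.4 = 1.889 mg/dL
CrCl = (140 − 33) × 58 / (72 × 1.889) = 6206.0 / 136.01 ≈ 45.6 mL/min
CrCl ≈ 46 mL/min → bracket 10–49 mL/min.
67% of 2000 mg = 1340 mg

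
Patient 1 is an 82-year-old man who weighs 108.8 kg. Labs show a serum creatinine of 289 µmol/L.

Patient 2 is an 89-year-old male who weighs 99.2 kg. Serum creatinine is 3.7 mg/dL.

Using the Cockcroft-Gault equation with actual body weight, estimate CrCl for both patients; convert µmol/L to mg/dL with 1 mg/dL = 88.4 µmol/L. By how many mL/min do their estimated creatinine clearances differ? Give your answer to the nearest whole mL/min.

Patient 1: SCr = 289 / 88.4 = 3.269 mg/dL
Patient 1: CrCl = (140 − 82) × 108.8 / (72 × 3.269) = 6310.4 / 235.37 ≈ 26.8 mL/min
Patient 2: CrCl = (140 − 89) × 99.2 / (72 × 3.7) = 5059.2 / 266.40 ≈ 19.0 mL/min
|26.8 − 19.0| = 7.8 mL/min

8 mL/min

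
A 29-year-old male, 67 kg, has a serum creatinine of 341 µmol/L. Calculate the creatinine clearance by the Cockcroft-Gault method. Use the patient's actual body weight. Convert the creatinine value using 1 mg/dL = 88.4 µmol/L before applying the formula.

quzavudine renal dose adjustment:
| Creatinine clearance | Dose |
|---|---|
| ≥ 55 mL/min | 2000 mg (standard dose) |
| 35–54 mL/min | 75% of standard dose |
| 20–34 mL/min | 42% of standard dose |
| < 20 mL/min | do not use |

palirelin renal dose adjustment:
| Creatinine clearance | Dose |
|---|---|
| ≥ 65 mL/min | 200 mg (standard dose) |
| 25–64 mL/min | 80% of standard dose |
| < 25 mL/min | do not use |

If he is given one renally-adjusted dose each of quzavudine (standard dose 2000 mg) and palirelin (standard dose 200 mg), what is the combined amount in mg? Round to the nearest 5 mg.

SCr = 341 / 88.4 = 3.857 mg/dL
CrCl = (140 − 29) × 67 / (72 × 3.857) = 7437.0 / 277.70 ≈ 26.8 mL/min
CrCl ≈ 27 mL/min.
quzavudine: 20–34 mL/min → 42% of 2000 mg = 840 mg.
palirelin: 25–64 mL/min → 80% of 200 mg = 160 mg.
Total = 840 + 160 = 1000 mg.

1000 mg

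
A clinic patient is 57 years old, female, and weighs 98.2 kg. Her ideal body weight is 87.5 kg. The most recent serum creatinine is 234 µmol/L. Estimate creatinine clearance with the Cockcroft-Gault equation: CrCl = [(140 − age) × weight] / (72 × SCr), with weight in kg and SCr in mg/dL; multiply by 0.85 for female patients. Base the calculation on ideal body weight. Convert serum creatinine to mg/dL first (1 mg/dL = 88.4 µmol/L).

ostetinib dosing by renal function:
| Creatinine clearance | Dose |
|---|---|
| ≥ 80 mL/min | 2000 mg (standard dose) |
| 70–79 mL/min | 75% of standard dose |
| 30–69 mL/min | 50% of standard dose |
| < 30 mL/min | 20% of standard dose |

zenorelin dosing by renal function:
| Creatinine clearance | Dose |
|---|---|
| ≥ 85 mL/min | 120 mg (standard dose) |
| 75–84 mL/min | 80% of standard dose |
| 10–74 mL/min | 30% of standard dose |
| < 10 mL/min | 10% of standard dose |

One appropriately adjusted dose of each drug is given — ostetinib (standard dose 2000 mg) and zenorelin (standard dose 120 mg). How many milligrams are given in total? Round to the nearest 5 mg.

SCr = 234 / 88.4 = 2.647 mg/dL
CrCl = (140 − 57) × 87.5 / (72 × 2.647) × 0.85 = 7262.5 / 190.58 × 0.85 ≈ 32.4 mL/min
CrCl ≈ 32 mL/min.
ostetinib: 30–69 mL/min → 50% of 2000 mg = 1000 mg.
zenorelin: 10–74 mL/min → 30% of 120 mg = 36 mg.
Total = 1000 + 36 = 1036 mg.

1035 mg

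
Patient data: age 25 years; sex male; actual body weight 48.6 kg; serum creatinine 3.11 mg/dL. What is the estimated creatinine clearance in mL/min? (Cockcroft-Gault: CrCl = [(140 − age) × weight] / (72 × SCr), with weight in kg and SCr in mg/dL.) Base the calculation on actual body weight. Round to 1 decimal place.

CrCl = (140 − 25) × 48.6 / (72 × 3.11) = 5589.0 / 223.92 ≈ 25.0 mL/min

25.0 mL/min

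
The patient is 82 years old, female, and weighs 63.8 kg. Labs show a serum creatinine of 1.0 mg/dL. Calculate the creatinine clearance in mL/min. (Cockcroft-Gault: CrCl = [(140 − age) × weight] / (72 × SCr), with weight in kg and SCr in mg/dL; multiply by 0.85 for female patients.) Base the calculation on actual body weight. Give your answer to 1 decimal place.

43.7 mL/min

CrCl = (140 − 82) × 63.8 / (72 × 1) × 0.85 = 3700.4 / 72.00 × 0.85 ≈ 43.7 mL/min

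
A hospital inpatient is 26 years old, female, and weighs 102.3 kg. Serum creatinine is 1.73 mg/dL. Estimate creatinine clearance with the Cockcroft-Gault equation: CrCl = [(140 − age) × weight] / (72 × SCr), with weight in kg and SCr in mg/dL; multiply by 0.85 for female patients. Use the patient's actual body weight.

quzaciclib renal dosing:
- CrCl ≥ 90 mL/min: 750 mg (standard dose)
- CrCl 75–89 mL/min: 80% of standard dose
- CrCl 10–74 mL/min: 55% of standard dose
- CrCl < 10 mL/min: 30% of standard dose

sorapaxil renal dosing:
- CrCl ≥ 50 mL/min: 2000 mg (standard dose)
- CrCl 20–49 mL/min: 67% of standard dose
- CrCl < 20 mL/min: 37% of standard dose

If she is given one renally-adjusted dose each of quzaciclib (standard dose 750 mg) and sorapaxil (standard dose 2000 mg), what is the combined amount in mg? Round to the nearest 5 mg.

2600 mg

CrCl = (140 − 26) × 102.3 / (72 × 1.73) × 0.85 = 11662.2 / 124.56 × 0.85 ≈ 79.6 mL/min
CrCl ≈ 80 mL/min.
quzaciclib: 75–89 mL/min → 80% of 750 mg = 600 mg.
sorapaxil: ≥ 50 mL/min → 100% of 2000 mg = 2000 mg.
Total = 600 + 2000 = 2600 mg.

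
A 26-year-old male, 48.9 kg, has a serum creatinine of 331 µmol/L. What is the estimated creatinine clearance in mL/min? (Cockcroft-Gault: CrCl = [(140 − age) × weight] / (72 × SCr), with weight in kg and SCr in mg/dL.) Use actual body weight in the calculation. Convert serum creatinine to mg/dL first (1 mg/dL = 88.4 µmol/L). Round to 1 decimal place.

20.7 mL/min

SCr = 331 / 88.4 = 3.744 mg/dL
CrCl = (140 − 26) × 48.9 / (72 × 3.744) = 5574.6 / 269.57 ≈ 20.7 mL/min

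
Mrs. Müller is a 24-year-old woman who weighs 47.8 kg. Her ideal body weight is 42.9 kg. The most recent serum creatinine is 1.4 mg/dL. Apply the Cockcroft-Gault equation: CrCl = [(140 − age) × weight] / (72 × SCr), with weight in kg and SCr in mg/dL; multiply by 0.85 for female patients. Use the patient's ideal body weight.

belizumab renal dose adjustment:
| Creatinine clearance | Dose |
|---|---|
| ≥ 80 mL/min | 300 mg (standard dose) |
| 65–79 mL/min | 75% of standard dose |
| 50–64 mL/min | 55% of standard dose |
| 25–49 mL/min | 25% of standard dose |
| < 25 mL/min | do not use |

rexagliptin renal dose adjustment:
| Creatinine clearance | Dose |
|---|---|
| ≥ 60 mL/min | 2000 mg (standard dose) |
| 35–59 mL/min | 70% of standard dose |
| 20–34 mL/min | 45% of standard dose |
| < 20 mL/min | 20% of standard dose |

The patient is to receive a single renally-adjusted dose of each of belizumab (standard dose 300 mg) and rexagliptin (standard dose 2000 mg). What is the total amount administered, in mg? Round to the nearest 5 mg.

1475 mg

CrCl = (140 − 24) × 42.9 / (72 × 1.4) × 0.85 = 4976.4 / 100.80 × 0.85 ≈ 42.0 mL/min
CrCl ≈ 42 mL/min.
belizumab: 25–49 mL/min → 25% of 300 mg = 75 mg.
rexagliptin: 35–59 mL/min → 70% of 2000 mg = 1400 mg.
Total = 75 + 1400 = 1475 mg.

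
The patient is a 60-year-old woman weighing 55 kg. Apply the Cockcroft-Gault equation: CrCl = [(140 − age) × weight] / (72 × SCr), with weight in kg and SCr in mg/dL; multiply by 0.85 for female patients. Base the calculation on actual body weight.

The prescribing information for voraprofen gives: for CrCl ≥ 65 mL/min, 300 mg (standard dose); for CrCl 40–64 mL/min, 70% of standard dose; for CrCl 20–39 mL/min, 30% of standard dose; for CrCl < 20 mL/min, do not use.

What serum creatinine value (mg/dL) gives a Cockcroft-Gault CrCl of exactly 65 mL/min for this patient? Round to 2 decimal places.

Standard dose requires CrCl ≥ 65 mL/min.
Set (140 − 60) × 55 × 0.85 / (72 × SCr) = 65
SCr = (140 − 60) × 55 × 0.85 / (72 × 65) = 0.799 mg/dL

0.80 mg/dL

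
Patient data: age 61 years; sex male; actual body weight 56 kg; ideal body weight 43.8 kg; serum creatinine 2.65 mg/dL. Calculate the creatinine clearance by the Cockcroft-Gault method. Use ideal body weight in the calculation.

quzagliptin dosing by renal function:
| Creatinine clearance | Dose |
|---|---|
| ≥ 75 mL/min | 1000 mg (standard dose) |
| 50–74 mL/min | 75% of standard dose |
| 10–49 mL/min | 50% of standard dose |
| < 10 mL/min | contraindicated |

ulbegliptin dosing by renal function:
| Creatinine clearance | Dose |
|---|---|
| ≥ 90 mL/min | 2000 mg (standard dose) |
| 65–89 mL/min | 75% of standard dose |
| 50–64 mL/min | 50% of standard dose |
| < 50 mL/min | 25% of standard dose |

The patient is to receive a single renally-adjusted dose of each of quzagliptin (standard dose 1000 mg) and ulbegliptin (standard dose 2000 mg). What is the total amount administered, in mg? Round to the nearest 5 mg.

CrCl = (140 − 61) × 43.8 / (72 × 2.65) = 3460.2 / 190.80 ≈ 18.1 mL/min
CrCl ≈ 18 mL/min.
quzagliptin: 10–49 mL/min → 50% of 1000 mg = 500 mg.
ulbegliptin: < 50 mL/min → 25% of 2000 mg = 500 mg.
Total = 500 + 500 = 1000 mg.

1000 mg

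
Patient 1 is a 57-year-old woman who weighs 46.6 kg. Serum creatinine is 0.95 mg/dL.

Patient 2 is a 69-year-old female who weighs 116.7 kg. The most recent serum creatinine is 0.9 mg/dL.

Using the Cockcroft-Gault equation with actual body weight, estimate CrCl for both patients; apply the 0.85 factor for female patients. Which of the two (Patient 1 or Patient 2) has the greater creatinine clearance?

Patient 2

Patient 1: CrCl = (140 − 57) × 46.6 / (72 × 0.95) × 0.85 = 3867.8 / 68.40 × 0.85 ≈ 48.1 mL/min
Patient 2: CrCl = (140 − 69) × 116.7 / (72 × 0.9) × 0.85 = 8285.7 / 64.80 × 0.85 ≈ 108.7 mL/min
48.1 vs 108.7 mL/min → Patient 2 is higher.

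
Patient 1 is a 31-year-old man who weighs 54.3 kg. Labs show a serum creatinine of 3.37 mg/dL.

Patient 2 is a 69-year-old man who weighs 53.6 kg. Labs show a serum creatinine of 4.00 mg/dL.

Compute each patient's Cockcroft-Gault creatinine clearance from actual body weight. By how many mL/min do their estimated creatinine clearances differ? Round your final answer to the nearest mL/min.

Patient 1: CrCl = (140 − 31) × 54.3 / (72 × 3.37) = 5918.7 / 242.64 ≈ 24.4 mL/min
Patient 2: CrCl = (140 − 69) × 53.6 / (72 × 4) = 3805.6 / 288.00 ≈ 13.2 mL/min
|24.4 − 13.2| = 11.2 mL/min

11 mL/min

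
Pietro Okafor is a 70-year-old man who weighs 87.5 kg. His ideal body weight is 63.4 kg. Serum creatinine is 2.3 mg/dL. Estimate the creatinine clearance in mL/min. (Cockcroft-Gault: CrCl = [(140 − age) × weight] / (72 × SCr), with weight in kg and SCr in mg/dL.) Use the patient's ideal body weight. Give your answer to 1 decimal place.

26.8 mL/min

CrCl = (140 − 70) × 63.4 / (72 × 2.3) = 4438.0 / 165.60 ≈ 26.8 mL/min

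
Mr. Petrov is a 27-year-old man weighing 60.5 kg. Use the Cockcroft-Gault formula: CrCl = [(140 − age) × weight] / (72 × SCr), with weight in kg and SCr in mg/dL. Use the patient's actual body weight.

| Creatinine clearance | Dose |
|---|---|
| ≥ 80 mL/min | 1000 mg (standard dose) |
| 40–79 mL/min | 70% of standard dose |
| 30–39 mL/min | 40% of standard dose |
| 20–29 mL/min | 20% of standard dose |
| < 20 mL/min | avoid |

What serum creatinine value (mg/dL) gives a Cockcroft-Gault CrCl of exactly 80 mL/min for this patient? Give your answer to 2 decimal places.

Standard dose requires CrCl ≥ 80 mL/min.
Set (140 − 27) × 60.5 / (72 × SCr) = 80
SCr = (140 − 27) × 60.5 / (72 × 80) = 1.187 mg/dL

1.19 mg/dL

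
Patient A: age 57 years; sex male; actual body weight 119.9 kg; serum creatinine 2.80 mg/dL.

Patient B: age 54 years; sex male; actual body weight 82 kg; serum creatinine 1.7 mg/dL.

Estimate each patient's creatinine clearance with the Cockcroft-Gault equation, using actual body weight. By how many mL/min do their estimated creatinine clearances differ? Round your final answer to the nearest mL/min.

Patient A: CrCl = (140 − 57) × 119.9 / (72 × 2.8) = 9951.7 / 201.60 ≈ 49.4 mL/min
Patient B: CrCl = (140 − 54) × 82 / (72 × 1.7) = 7052.0 / 122.40 ≈ 57.6 mL/min
|49.4 − 57.6| = 8.2 mL/min

8 mL/min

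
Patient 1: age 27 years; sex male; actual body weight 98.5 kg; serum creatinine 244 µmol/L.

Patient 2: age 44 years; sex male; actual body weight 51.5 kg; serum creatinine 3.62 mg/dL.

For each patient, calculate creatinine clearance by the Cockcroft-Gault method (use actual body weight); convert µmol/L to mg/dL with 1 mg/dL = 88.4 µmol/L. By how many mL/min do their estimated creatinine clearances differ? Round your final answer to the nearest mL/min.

37 mL/min

Patient 1: SCr = 244 / 88.4 = 2.76 mg/dL
Patient 1: CrCl = (140 − 27) × 98.5 / (72 × 2.76) = 11130.5 / 198.72 ≈ 56.0 mL/min
Patient 2: CrCl = (140 − 44) × 51.5 / (72 × 3.62) = 4944.0 / 260.64 ≈ 19.0 mL/min
|56.0 − 19.0| = 37.0 mL/min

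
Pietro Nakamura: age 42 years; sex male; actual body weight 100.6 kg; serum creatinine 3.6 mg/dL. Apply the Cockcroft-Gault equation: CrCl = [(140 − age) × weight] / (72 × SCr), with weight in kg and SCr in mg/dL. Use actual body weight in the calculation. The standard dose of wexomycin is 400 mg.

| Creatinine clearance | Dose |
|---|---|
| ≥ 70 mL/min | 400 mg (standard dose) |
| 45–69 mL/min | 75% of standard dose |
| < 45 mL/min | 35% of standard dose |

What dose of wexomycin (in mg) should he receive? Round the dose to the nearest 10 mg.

CrCl = (140 − 42) × 100.6 / (72 × 3.6) = 9858.8 / 259.20 ≈ 38.0 mL/min
CrCl ≈ 38 mL/min → bracket < 45 mL/min.
35% of 400 mg = 140 mg

140 mg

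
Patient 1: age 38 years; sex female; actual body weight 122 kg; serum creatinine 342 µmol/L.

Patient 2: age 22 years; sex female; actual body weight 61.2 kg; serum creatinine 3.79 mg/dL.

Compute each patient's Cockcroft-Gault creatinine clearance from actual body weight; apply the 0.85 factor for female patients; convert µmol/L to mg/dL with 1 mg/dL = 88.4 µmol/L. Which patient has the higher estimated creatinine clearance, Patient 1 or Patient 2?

Patient 1: SCr = 342 / 88.4 = 3.869 mg/dL
Patient 1: CrCl = (140 − 38) × 122 / (72 × 3.869) × 0.85 = 12444.0 / 278.57 × 0.85 ≈ 38.0 mL/min
Patient 2: CrCl = (140 − 22) × 61.2 / (72 × 3.79) × 0.85 = 7221.6 / 272.88 × 0.85 ≈ 22.5 mL/min
38.0 vs 22.5 mL/min → Patient 1 is higher.

Patient 1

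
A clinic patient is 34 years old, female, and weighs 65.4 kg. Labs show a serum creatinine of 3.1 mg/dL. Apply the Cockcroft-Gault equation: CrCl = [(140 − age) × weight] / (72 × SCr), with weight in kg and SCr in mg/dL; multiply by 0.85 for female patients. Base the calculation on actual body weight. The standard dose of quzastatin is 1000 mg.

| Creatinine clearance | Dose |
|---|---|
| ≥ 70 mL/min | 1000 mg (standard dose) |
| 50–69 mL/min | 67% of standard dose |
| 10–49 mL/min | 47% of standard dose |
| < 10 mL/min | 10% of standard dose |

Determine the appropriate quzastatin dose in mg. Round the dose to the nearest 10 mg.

470 mg

CrCl = (140 − 34) × 65.4 / (72 × 3.1) × 0.85 = 6932.4 / 223.20 × 0.85 ≈ 26.4 mL/min
CrCl ≈ 26 mL/min → bracket 10–49 mL/min.
47% of 1000 mg = 470 mg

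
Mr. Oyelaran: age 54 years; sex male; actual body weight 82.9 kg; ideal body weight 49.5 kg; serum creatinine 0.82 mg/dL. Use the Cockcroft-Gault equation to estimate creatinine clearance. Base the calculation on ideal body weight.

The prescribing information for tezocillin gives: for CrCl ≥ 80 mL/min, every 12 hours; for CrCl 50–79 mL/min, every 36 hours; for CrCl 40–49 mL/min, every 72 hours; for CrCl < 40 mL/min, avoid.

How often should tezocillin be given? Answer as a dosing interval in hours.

every 36 hours

CrCl = (140 − 54) × 49.5 / (72 × 0.82) = 4257.0 / 59.04 ≈ 72.1 mL/min
CrCl ≈ 72 mL/min → bracket 50–79 mL/min → every 36 hours.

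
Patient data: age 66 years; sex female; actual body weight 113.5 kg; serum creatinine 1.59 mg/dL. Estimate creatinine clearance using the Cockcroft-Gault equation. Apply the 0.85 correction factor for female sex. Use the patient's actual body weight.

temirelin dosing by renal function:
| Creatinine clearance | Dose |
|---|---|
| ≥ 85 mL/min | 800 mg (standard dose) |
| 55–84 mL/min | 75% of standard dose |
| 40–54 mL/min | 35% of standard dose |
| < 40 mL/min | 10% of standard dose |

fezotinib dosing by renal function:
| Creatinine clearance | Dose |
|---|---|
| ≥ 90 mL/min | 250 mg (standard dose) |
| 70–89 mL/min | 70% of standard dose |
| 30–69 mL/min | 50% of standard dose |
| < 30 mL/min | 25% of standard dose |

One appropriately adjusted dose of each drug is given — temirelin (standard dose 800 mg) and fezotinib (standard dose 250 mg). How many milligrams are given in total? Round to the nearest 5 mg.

725 mg

CrCl = (140 − 66) × 113.5 / (72 × 1.59) × 0.85 = 8399.0 / 114.48 × 0.85 ≈ 62.4 mL/min
CrCl ≈ 62 mL/min.
temirelin: 55–84 mL/min → 75% of 800 mg = 600 mg.
fezotinib: 30–69 mL/min → 50% of 250 mg = 125 mg.
Total = 600 + 125 = 725 mg.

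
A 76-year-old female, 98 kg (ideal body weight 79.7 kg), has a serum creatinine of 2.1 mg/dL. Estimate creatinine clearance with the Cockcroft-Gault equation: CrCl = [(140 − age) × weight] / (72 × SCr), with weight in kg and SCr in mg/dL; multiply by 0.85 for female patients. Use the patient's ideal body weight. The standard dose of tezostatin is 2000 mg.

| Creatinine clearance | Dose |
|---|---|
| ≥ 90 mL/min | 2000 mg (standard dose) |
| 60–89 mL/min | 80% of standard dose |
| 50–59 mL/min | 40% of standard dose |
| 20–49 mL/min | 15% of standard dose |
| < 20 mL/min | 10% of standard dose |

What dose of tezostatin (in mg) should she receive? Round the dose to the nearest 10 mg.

300 mg

CrCl = (140 − 76) × 79.7 / (72 × 2.1) × 0.85 = 5100.8 / 151.20 × 0.85 ≈ 28.7 mL/min
CrCl ≈ 29 mL/min → bracket 20–49 mL/min.
15% of 2000 mg = 300 mg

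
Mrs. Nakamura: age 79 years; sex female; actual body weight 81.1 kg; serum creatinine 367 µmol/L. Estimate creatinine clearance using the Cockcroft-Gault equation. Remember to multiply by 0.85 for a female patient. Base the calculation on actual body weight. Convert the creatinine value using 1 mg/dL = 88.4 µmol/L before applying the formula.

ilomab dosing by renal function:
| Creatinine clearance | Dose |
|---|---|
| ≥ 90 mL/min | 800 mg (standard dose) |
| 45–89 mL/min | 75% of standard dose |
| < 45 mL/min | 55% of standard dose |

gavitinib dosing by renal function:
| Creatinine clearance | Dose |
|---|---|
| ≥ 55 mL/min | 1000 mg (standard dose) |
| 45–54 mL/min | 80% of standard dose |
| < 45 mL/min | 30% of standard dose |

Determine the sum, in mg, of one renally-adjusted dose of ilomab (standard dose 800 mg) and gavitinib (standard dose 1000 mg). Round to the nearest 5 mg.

SCr = 367 / 88.4 = 4.152 mg/dL
CrCl = (140 − 79) × 81.1 / (72 × 4.152) × 0.85 = 4947.1 / 298.94 × 0.85 ≈ 14.1 mL/min
CrCl ≈ 14 mL/min.
ilomab: < 45 mL/min → 55% of 800 mg = 440 mg.
gavitinib: < 45 mL/min → 30% of 1000 mg = 300 mg.
Total = 440 + 300 = 740 mg.

740 mg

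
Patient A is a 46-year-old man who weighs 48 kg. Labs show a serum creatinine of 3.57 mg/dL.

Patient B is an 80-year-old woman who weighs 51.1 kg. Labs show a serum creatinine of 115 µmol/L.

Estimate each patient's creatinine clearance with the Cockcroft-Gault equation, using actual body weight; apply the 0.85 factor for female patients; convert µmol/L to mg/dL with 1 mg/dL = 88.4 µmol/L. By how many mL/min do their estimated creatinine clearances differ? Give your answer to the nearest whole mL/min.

10 mL/min

Patient A: CrCl = (140 − 46) × 48 / (72 × 3.57) = 4512.0 / 257.04 ≈ 17.6 mL/min
Patient B: SCr = 115 / 88.4 = 1.301 mg/dL
Patient B: CrCl = (140 − 80) × 51.1 / (72 × 1.301) × 0.85 = 3066.0 / 93.67 × 0.85 ≈ 27.8 mL/min
|17.6 − 27.8| = 10.2 mL/min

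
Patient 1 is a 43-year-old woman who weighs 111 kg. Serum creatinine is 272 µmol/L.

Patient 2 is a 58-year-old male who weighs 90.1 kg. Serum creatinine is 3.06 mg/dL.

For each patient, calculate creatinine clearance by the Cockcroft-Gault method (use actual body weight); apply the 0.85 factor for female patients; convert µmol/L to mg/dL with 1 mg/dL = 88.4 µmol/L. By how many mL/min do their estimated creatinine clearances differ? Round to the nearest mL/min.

Patient 1: SCr = 272 / 88.4 = 3.077 mg/dL
Patient 1: CrCl = (140 − 43) × 111 / (72 × 3.077) × 0.85 = 10767.0 / 221.54 × 0.85 ≈ 41.3 mL/min
Patient 2: CrCl = (140 − 58) × 90.1 / (72 × 3.06) = 7388.2 / 220.32 ≈ 33.5 mL/min
|41.3 − 33.5| = 7.8 mL/min

8 mL/min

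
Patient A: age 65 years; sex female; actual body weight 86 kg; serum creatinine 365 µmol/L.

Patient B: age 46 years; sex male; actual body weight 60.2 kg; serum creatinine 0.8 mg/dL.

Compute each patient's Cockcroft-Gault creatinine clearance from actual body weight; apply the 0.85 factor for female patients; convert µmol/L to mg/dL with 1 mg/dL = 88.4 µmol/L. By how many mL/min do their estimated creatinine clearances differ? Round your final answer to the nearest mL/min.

80 mL/min

Patient A: SCr = 365 / 88.4 = 4.129 mg/dL
Patient A: CrCl = (140 − 65) × 86 / (72 × 4.129) × 0.85 = 6450.0 / 297.29 × 0.85 ≈ 18.4 mL/min
Patient B: CrCl = (140 − 46) × 60.2 / (72 × 0.8) = 5658.8 / 57.60 ≈ 98.2 mL/min
|18.4 − 98.2| = 79.8 mL/min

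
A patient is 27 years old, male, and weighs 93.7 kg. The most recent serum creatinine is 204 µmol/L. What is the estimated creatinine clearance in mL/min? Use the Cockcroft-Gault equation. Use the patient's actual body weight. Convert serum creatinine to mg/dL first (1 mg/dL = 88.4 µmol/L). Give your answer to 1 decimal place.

63.7 mL/min

SCr = 204 / 88.4 = 2.308 mg/dL
CrCl = (140 − 27) × 93.7 / (72 × 2.308) = 10588.1 / 166.18 ≈ 63.7 mL/min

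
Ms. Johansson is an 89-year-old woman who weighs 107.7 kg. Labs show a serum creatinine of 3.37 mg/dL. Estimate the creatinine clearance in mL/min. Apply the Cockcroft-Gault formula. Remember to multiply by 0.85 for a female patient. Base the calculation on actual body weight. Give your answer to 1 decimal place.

19.2 mL/min

CrCl = (140 − 89) × 107.7 / (72 × 3.37) × 0.85 = 5492.7 / 242.64 × 0.85 ≈ 19.2 mL/min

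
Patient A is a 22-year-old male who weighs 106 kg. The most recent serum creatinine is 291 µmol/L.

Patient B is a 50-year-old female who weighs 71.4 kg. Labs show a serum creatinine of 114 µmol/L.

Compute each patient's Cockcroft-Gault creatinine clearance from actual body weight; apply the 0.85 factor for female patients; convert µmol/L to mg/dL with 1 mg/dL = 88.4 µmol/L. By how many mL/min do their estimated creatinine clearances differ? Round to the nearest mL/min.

Patient A: SCr = 291 / 88.4 = 3.292 mg/dL
Patient A: CrCl = (140 − 22) × 106 / (72 × 3.292) = 12508.0 / 237.02 ≈ 52.8 mL/min
Patient B: SCr = 114 / 88.4 = 1.29 mg/dL
Patient B: CrCl = (140 − 50) × 71.4 / (72 × 1.29) × 0.85 = 6426.0 / 92.88 × 0.85 ≈ 58.8 mL/min
|52.8 − 58.8| = 6.0 mL/min

6 mL/min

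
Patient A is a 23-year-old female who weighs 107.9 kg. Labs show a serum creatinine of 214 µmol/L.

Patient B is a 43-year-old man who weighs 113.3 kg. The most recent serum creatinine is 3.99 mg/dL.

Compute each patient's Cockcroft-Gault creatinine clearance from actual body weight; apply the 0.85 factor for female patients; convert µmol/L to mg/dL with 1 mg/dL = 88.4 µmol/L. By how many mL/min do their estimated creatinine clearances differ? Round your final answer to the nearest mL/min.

23 mL/min

Patient A: SCr = 214 / 88.4 = 2.421 mg/dL
Patient A: CrCl = (140 − 23) × 107.9 / (72 × 2.421) × 0.85 = 12624.3 / 174.31 × 0.85 ≈ 61.6 mL/min
Patient B: CrCl = (140 − 43) × 113.3 / (72 × 3.99) = 10990.1 / 287.28 ≈ 38.3 mL/min
|61.6 − 38.3| = 23.3 mL/min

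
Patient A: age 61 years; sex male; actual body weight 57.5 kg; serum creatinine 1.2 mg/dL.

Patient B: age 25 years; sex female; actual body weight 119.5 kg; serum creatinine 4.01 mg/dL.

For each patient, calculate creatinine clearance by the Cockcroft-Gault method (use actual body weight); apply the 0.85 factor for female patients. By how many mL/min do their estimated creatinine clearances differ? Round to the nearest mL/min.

12 mL/min

Patient A: CrCl = (140 − 61) × 57.5 / (72 × 1.2) = 4542.5 / 86.40 ≈ 52.6 mL/min
Patient B: CrCl = (140 − 25) × 119.5 / (72 × 4.01) × 0.85 = 13742.5 / 288.72 × 0.85 ≈ 40.5 mL/min
|52.6 − 40.5| = 12.1 mL/min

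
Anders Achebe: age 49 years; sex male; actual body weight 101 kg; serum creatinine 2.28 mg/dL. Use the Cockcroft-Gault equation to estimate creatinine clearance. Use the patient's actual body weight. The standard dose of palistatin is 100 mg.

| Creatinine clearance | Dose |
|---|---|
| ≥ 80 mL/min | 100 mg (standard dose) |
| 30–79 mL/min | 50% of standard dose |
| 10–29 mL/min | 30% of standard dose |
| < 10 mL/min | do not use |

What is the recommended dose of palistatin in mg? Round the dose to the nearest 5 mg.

CrCl = (140 − 49) × 101 / (72 × 2.28) = 9191.0 / 164.16 ≈ 56.0 mL/min
CrCl ≈ 56 mL/min → bracket 30–79 mL/min.
50% of 100 mg = 50 mg

50 mg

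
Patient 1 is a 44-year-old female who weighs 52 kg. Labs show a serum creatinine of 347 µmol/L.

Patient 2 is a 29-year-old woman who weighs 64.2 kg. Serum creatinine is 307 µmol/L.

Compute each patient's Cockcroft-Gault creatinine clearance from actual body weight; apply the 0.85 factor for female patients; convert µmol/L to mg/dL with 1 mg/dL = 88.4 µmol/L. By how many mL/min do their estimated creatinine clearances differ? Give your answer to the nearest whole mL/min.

9 mL/min

Patient 1: SCr = 347 / 88.4 = 3.925 mg/dL
Patient 1: CrCl = (140 − 44) × 52 / (72 × 3.925) × 0.85 = 4992.0 / 282.60 × 0.85 ≈ 15.0 mL/min
Patient 2: SCr = 307 / 88.4 = 3.473 mg/dL
Patient 2: CrCl = (140 − 29) × 64.2 / (72 × 3.473) × 0.85 = 7126.2 / 250.06 × 0.85 ≈ 24.2 mL/min
|15.0 − 24.2| = 9.2 mL/min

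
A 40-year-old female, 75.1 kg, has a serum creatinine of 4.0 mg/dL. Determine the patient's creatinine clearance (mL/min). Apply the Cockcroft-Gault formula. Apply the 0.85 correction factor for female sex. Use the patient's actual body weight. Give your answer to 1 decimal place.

CrCl = (140 − 40) × 75.1 / (72 × 4) × 0.85 = 7510.0 / 288.00 × 0.85 ≈ 22.2 mL/min

22.2 mL/min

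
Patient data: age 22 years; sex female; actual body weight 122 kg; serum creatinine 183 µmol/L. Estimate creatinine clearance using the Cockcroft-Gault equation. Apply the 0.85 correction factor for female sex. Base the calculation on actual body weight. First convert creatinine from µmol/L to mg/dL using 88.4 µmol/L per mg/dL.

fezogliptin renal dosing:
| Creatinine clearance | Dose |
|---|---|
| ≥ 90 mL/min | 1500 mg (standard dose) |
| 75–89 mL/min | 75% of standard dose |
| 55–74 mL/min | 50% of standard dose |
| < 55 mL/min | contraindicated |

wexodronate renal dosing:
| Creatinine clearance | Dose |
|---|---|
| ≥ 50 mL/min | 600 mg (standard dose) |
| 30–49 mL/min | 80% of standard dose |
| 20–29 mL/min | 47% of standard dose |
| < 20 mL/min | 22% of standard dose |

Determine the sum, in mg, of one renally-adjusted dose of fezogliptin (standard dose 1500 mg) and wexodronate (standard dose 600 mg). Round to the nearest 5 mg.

1725 mg

SCr = 183 / 88.4 = 2.07 mg/dL
CrCl = (140 − 22) × 122 / (72 × 2.07) × 0.85 = 14396.0 / 149.04 × 0.85 ≈ 82.1 mL/min
CrCl ≈ 82 mL/min.
fezogliptin: 75–89 mL/min → 75% of 1500 mg = 1125 mg.
wexodronate: ≥ 50 mL/min → 100% of 600 mg = 600 mg.
Total = 1125 + 600 = 1725 mg.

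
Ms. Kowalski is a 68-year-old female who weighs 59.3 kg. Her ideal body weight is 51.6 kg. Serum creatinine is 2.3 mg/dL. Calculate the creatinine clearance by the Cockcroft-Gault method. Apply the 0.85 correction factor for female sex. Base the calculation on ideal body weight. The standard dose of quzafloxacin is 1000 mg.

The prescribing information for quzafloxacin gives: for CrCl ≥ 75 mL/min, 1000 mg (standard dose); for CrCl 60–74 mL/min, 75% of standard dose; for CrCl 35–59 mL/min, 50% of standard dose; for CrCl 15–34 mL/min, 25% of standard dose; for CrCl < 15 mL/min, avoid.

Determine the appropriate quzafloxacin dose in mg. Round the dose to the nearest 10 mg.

CrCl = (140 − 68) × 51.6 / (72 × 2.3) × 0.85 = 3715.2 / 165.60 × 0.85 ≈ 19.1 mL/min
CrCl ≈ 19 mL/min → bracket 15–34 mL/min.
25% of 1000 mg = 250 mg

250 mg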